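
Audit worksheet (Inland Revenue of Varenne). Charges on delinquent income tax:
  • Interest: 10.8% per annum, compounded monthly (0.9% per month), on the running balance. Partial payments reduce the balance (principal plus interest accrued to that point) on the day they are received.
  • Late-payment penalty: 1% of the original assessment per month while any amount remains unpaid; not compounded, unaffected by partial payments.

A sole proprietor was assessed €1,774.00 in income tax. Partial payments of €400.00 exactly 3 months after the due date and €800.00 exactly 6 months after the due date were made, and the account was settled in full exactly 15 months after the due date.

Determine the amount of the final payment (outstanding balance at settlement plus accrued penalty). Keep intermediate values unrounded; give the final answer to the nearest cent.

Balance at month 3: €1,774.0000 × (1 + 0.009)^3 = €1,822.3304…
After €400.00 payment: €1,822.3304… − €400.00 = €1,422.3304…
Balance at month 6: €1,422.3304… × (1 + 0.009)^3 = €1,461.0800…
After €800.00 payment: €1,461.0800… − €800.00 = €661.0800…
Balance at month 15: €661.0800… × (1 + 0.009)^9 = €716.5962…
Penalty: 15 × 1% × €1,774.00 = €266.10
Final settlement = outstanding balance + penalty = €716.5962… + €266.10 = €982.70

€982.70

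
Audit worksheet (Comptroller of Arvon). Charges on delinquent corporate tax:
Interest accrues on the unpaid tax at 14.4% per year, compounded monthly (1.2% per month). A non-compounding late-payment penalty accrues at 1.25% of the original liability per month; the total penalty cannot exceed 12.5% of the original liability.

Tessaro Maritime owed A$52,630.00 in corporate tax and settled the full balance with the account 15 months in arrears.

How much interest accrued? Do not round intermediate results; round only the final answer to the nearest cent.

A$10,312.08

Interest: A$52,630.00 × ((1 + 0.012)^15 − 1) = A$52,630.00 × 0.1959353… = A$10,312.0752…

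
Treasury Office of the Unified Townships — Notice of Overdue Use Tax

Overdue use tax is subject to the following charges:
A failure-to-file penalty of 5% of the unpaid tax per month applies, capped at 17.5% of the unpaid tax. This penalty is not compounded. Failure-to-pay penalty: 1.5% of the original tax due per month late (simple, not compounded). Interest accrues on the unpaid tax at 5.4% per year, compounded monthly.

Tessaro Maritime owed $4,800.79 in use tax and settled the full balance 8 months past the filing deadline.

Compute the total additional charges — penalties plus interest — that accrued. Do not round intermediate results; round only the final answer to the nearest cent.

Failure-to-file: 8 × 5% × $4,800.79 = $1,920.32…, capped at 17.5% × $4,800.79 = $840.14…
Failure-to-pay penalty: 8 × 1.5% × $4,800.79 = $576.09…
Interest (5.4%/yr ÷ 12 = 0.45%/month): $4,800.79 × ((1 + 0.0045)^8 − 1) = $175.5751…
Penalties + interest = $1,416.2331… + $175.5751… = $1,591.81

$1,591.81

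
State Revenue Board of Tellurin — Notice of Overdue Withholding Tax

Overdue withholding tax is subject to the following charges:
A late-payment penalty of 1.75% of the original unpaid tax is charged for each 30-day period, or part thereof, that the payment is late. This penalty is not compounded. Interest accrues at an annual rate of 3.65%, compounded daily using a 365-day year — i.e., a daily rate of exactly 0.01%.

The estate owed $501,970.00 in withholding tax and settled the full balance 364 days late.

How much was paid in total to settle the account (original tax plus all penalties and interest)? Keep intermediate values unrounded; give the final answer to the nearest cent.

$634,775.55

Penalty periods: ⌈364/30⌉ = 13; penalty = 13 × 1.75% × $501,970.00 = $114,198.18…
Interest: $501,970.00 × ((1 + 0.0001)^364 − 1) = $501,970.00 × 0.03706870… = $18,607.3776…
Total = $501,970.00 + $114,198.1750 + $18,607.3776… = $634,775.55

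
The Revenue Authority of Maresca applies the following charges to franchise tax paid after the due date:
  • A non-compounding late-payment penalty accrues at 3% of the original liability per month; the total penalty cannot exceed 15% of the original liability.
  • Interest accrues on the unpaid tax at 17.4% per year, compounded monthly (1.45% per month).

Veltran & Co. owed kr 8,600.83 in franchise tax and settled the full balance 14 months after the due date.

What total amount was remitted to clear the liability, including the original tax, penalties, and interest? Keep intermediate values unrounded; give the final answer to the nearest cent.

kr 11,811.42

Penalty (uncapped): 14 × 3% × kr 8,600.83 = kr 3,612.35…; cap = 15% × kr 8,600.83 = kr 1,290.12… → penalty = kr 1,290.12…
Interest: kr 8,600.83 × ((1 + 0.0145)^14 − 1) = kr 8,600.83 × 0.2232880… = kr 1,920.4622…
Total = kr 8,600.83 + kr 1,290.1245 + kr 1,920.4622… = kr 11,811.42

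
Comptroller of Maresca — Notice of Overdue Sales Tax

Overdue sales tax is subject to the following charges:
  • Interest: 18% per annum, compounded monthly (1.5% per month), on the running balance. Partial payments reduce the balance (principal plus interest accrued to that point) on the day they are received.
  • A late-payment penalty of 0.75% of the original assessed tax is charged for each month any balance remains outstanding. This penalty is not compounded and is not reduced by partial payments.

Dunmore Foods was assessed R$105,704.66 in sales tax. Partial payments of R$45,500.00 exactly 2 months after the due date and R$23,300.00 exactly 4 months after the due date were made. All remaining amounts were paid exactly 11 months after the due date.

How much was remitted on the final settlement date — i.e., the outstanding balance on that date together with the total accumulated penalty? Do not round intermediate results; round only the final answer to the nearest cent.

R$55,351.70

Balance at month 2: R$105,704.6600 × (1 + 0.015)^2 = R$108,899.5833…
After R$45,500.00 payment: R$108,899.5833… − R$45,500.00 = R$63,399.5833…
Balance at month 4: R$63,399.5833… × (1 + 0.015)^2 = R$65,315.8358…
After R$23,300.00 payment: R$65,315.8358… − R$23,300.00 = R$42,015.8358…
Balance at month 11: R$42,015.8358… × (1 + 0.015)^7 = R$46,631.0616…
Penalty: 11 × 0.75% × R$105,704.66 = R$8,720.63…
Final settlement = outstanding balance + penalty = R$46,631.0616… + R$8,720.63… = R$55,351.70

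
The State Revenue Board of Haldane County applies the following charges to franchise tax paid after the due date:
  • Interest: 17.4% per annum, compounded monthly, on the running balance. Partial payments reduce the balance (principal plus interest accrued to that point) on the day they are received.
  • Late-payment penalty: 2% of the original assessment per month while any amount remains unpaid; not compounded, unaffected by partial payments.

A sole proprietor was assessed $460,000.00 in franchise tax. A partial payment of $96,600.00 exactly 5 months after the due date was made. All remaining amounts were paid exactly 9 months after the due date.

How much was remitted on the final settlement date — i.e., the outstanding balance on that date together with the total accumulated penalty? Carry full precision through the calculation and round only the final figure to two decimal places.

Monthly rate = 17.4% ÷ 12 = 1.45%
Balance at month 5: $460,000.0000 × (1 + 0.0145)^5 = $494,331.2756…
After $96,600.00 payment: $494,331.2756… − $96,600.00 = $397,731.2756…
Balance at month 9: $397,731.2756… × (1 + 0.0145)^4 = $421,306.2953…
Penalty: 9 × 2% × $460,000.00 = $82,800.00
Final settlement = outstanding balance + penalty = $421,306.2953… + $82,800.00 = $504,106.30

$504,106.30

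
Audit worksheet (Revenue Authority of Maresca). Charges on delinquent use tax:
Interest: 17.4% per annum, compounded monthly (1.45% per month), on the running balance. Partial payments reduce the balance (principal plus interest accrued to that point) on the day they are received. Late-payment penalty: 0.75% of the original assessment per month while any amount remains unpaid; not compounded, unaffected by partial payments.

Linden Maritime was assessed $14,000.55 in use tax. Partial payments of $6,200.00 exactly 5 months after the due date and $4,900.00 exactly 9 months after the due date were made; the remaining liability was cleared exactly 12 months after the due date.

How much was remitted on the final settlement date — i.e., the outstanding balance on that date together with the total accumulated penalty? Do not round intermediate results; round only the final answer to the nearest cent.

Balance at month 5: $14,000.5500 × (1 + 0.0145)^5 = $15,045.4560…
After $6,200.00 payment: $15,045.4560… − $6,200.00 = $8,845.4560…
Balance at month 9: $8,845.4560… × (1 + 0.0145)^4 = $9,369.7592…
After $4,900.00 payment: $9,369.7592… − $4,900.00 = $4,469.7592…
Balance at month 12: $4,469.7592… × (1 + 0.0145)^3 = $4,667.0267…
Penalty: 12 × 0.75% × $14,000.55 = $1,260.05…
Final settlement = outstanding balance + penalty = $4,667.0267… + $1,260.05… = $5,927.08

$5,927.08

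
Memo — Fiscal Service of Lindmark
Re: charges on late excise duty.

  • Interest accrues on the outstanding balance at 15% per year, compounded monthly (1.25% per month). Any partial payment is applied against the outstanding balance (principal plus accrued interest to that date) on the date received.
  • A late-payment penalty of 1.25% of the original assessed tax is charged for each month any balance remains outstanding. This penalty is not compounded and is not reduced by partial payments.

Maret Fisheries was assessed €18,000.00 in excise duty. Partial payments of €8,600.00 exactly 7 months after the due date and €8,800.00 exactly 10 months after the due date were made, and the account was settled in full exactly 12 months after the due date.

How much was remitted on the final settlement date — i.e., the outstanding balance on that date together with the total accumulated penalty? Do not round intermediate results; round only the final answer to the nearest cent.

€5,421.10

Balance at month 7: €18,000.0000 × (1 + 0.0125)^7 = €19,635.3085…
After €8,600.00 payment: €19,635.3085… − €8,600.00 = €11,035.3085…
Balance at month 10: €11,035.3085… × (1 + 0.0125)^3 = €11,454.3269…
After €8,800.00 payment: €11,454.3269… − €8,800.00 = €2,654.3269…
Balance at month 12: €2,654.3269… × (1 + 0.0125)^2 = €2,721.0998…
Penalty: 12 × 1.25% × €18,000.00 = €2,700.00
Final settlement = outstanding balance + penalty = €2,721.0998… + €2,700.00 = €5,421.10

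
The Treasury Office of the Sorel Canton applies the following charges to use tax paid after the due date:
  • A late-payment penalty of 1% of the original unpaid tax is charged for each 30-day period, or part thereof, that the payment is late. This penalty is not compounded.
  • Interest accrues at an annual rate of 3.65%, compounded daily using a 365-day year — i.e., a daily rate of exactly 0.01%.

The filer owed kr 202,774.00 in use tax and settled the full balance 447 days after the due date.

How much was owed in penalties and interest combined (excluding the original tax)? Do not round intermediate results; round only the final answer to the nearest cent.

kr 39,685.26

Penalty periods: ⌈447/30⌉ = 15; penalty = 15 × 1% × kr 202,774.00 = kr 30,416.10
Interest: kr 202,774.00 × ((1 + 0.0001)^447 − 1) = kr 202,774.00 × 0.04571176… = kr 9,269.1567…
Penalties + interest = kr 30,416.1000 + kr 9,269.1567… = kr 39,685.26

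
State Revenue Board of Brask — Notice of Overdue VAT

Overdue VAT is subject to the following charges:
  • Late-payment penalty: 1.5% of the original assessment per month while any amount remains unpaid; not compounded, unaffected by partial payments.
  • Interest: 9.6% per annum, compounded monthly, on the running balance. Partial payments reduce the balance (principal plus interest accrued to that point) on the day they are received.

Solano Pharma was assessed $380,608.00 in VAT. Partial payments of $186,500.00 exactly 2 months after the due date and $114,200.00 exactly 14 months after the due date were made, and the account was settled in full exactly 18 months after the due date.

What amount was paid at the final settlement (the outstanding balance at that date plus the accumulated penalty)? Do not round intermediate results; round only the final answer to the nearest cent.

$212,312.82

Monthly rate = 9.6% ÷ 12 = 0.8%
Balance at month 2: $380,608.0000 × (1 + 0.008)^2 = $386,722.0869…
After $186,500.00 payment: $386,722.0869… − $186,500.00 = $200,222.0869…
Balance at month 14: $200,222.0869… × (1 + 0.008)^12 = $220,312.1096…
After $114,200.00 payment: $220,312.1096… − $114,200.00 = $106,112.1096…
Balance at month 18: $106,112.1096… × (1 + 0.008)^4 = $109,548.6619…
Penalty: 18 × 1.5% × $380,608.00 = $102,764.16
Final settlement = outstanding balance + penalty = $109,548.6619… + $102,764.16 = $212,312.82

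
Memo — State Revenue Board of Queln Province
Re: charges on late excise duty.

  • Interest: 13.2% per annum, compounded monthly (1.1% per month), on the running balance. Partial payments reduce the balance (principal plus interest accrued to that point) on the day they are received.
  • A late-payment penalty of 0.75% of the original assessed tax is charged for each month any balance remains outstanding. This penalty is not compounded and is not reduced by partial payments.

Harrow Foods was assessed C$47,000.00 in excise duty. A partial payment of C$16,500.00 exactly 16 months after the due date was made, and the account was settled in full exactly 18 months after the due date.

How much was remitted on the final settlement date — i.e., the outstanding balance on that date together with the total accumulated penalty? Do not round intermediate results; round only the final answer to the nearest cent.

Balance at month 16: C$47,000.0000 × (1 + 0.011)^16 = C$55,990.7581…
After C$16,500.00 payment: C$55,990.7581… − C$16,500.00 = C$39,490.7581…
Balance at month 18: C$39,490.7581… × (1 + 0.011)^2 = C$40,364.3331…
Penalty: 18 × 0.75% × C$47,000.00 = C$6,345.00
Final settlement = outstanding balance + penalty = C$40,364.3331… + C$6,345.00 = C$46,709.33

C$46,709.33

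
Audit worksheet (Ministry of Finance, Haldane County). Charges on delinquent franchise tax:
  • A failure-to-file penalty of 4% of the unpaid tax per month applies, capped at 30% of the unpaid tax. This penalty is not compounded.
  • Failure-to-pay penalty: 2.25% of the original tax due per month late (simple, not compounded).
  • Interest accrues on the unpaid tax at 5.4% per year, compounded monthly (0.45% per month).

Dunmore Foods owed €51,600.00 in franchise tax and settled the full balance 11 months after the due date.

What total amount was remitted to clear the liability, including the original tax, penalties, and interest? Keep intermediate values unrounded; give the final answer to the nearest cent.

€82,463.45

Failure-to-file: 11 × 4% × €51,600.00 = €22,704.00, capped at 30% × €51,600.00 = €15,480.00
Failure-to-pay penalty = 2.25% × €51,600.00 × 11 mo = €12,771.00
Interest: €51,600.00 × ((1 + 0.0045)^11 − 1) = €51,600.00 × 0.0506289… = €2,612.4524…
Total = €51,600.00 + €28,251.0000 + €2,612.4524… = €82,463.45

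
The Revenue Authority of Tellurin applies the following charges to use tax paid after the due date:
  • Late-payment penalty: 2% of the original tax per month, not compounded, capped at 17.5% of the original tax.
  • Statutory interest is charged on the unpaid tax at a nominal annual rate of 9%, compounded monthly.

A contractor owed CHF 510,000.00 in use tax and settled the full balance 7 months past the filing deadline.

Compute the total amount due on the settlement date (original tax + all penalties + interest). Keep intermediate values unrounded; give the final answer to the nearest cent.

CHF 608,785.02

Penalty: 7 × 2% × CHF 510,000.00 = CHF 71,400.00 (below the 17.5% cap of CHF 89,250.00)
Interest (9%/yr ÷ 12 = 0.75%/month): CHF 510,000.00 × ((1 + 0.0075)^7 − 1) = CHF 27,385.0247…
Total = CHF 510,000.00 + CHF 71,400.0000 + CHF 27,385.0247… = CHF 608,785.02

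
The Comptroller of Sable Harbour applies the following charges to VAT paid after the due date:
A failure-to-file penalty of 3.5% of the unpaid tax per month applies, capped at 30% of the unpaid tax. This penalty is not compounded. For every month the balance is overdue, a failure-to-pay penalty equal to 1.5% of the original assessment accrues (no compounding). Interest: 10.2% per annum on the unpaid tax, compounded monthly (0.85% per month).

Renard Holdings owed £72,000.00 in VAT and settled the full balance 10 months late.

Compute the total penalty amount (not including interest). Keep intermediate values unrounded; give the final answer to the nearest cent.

£32,400.00

Failure-to-file: 10 × 3.5% × £72,000.00 = £25,200.00, capped at 30% × £72,000.00 = £21,600.00
Failure-to-pay penalty: 10 × 1.5% × £72,000.00 = £10,800.00
Total penalty = £21,600.00 + £10,800.00 = £32,400.00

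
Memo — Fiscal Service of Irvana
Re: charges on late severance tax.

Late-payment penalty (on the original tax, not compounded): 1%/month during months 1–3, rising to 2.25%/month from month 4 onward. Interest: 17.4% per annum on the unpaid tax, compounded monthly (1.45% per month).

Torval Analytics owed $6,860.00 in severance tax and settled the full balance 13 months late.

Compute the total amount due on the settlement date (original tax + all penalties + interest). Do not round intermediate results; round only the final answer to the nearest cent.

Penalty, months 1–3: 3 × 1% × $6,860.00 = $205.80
Penalty, months 4–13: 10 × 2.25% × $6,860.00 = $1,543.50
Interest: $6,860.00 × ((1 + 0.0145)^13 − 1) = $6,860.00 × 0.2058039… = $1,411.8144…
Total = $6,860.00 + $1,749.3000 + $1,411.8144… = $10,021.11

$10,021.11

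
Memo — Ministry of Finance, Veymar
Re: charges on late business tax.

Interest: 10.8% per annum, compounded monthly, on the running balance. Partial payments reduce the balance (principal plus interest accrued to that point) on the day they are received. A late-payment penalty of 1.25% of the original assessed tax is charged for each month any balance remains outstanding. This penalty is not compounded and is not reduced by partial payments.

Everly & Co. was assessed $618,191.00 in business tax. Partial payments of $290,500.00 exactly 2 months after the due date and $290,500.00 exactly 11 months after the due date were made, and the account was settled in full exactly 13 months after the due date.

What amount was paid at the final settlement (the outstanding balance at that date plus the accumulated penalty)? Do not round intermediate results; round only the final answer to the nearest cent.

$178,671.16

Monthly rate = 10.8% ÷ 12 = 0.9%
Balance at month 2: $618,191.0000 × (1 + 0.009)^2 = $629,368.5115…
After $290,500.00 payment: $629,368.5115… − $290,500.00 = $338,868.5115…
Balance at month 11: $338,868.5115… × (1 + 0.009)^9 = $367,326.0351…
After $290,500.00 payment: $367,326.0351… − $290,500.00 = $76,826.0351…
Balance at month 13: $76,826.0351… × (1 + 0.009)^2 = $78,215.1266…
Penalty: 13 × 1.25% × $618,191.00 = $100,456.04…
Final settlement = outstanding balance + penalty = $78,215.1266… + $100,456.04… = $178,671.16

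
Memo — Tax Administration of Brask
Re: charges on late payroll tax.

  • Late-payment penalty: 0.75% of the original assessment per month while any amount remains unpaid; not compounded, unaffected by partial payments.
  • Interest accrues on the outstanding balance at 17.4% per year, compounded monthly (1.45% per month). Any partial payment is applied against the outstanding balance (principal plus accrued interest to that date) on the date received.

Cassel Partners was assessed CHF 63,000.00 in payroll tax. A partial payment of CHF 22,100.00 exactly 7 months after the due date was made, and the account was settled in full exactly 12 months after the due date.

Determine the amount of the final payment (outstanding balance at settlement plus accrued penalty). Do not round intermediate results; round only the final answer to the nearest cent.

CHF 56,800.49

Balance at month 7: CHF 63,000.0000 × (1 + 0.0145)^7 = CHF 69,679.4813…
After CHF 22,100.00 payment: CHF 69,679.4813… − CHF 22,100.00 = CHF 47,579.4813…
Balance at month 12: CHF 47,579.4813… × (1 + 0.0145)^5 = CHF 51,130.4906…
Penalty: 12 × 0.75% × CHF 63,000.00 = CHF 5,670.00
Final settlement = outstanding balance + penalty = CHF 51,130.4906… + CHF 5,670.00 = CHF 56,800.49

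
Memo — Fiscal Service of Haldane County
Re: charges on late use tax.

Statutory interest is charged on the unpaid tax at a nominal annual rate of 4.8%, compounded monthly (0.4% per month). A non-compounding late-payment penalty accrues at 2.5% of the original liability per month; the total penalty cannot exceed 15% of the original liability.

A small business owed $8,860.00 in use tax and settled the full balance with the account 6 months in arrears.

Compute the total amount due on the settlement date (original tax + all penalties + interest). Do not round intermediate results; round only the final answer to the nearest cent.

Penalty (uncapped): 6 × 2.5% × $8,860.00 = $1,329.00; cap = 15% × $8,860.00 = $1,329.00 → penalty = $1,329.00
Interest: $8,860.00 × ((1 + 0.004)^6 − 1) = $8,860.00 × 0.0242413… = $214.7778…
Total = $8,860.00 + $1,329.0000 + $214.7778… = $10,403.78

$10,403.78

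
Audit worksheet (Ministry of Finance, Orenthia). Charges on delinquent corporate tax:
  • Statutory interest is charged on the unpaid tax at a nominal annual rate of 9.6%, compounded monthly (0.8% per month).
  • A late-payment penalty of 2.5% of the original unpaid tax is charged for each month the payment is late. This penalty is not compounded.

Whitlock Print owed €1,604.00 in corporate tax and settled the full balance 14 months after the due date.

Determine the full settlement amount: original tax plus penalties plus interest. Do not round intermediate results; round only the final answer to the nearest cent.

€2,354.70

Late-payment penalty = 2.5% × €1,604.00 × 14 mo = €561.40
Interest: €1,604.00 × ((1 + 0.008)^14 − 1) = €1,604.00 × 0.1180145… = €189.2953…
Total = €1,604.00 + €561.4000 + €189.2953… = €2,354.70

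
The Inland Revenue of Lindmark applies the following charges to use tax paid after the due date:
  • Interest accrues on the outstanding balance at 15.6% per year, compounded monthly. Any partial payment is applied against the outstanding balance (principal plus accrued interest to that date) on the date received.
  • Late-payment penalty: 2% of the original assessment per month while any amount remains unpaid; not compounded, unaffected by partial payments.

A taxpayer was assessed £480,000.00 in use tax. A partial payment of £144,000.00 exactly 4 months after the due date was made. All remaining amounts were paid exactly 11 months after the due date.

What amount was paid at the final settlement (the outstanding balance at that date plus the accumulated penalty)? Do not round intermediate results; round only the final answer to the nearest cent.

Monthly rate = 15.6% ÷ 12 = 1.3%
Balance at month 4: £480,000.0000 × (1 + 0.013)^4 = £505,450.9519…
After £144,000.00 payment: £505,450.9519… − £144,000.00 = £361,450.9519…
Balance at month 11: £361,450.9519… × (1 + 0.013)^7 = £395,653.9359…
Penalty: 11 × 2% × £480,000.00 = £105,600.00
Final settlement = outstanding balance + penalty = £395,653.9359… + £105,600.00 = £501,253.94

£501,253.94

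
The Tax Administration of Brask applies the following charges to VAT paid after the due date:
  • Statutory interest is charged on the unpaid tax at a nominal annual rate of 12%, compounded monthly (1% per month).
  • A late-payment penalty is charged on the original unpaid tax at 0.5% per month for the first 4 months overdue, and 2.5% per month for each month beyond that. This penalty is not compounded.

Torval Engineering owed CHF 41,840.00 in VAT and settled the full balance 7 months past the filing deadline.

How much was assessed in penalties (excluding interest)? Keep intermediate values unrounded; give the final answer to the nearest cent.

Penalty, months 1–4: 4 × 0.5% × CHF 41,840.00 = CHF 836.80
Penalty, months 5–7: 3 × 2.5% × CHF 41,840.00 = CHF 3,138.00
Total penalty = CHF 836.80 + CHF 3,138.00 = CHF 3,974.80

CHF 3,974.80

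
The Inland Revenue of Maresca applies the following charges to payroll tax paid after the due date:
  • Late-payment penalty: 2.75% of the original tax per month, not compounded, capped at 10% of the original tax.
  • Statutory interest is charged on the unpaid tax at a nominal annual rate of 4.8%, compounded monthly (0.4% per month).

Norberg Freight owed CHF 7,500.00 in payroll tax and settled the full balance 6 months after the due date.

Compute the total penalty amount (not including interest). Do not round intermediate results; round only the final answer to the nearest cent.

CHF 750.00

Penalty (uncapped): 6 × 2.75% × CHF 7,500.00 = CHF 1,237.50; cap = 10% × CHF 7,500.00 = CHF 750.00 → penalty = CHF 750.00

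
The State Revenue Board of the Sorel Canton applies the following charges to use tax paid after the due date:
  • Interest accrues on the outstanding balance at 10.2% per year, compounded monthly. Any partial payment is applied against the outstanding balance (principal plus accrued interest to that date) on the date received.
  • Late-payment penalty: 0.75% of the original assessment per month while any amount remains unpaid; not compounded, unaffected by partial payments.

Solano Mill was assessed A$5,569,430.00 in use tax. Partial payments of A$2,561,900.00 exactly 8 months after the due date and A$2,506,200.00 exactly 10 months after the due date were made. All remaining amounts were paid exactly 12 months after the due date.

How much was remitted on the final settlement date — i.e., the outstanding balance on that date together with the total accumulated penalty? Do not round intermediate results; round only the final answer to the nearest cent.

A$1,466,977.48

Monthly rate = 10.2% ÷ 12 = 0.85%
Balance at month 8: A$5,569,430.0000 × (1 + 0.0085)^8 = A$5,959,611.7841…
After A$2,561,900.00 payment: A$5,959,611.7841… − A$2,561,900.00 = A$3,397,711.7841…
Balance at month 10: A$3,397,711.7841… × (1 + 0.0085)^2 = A$3,455,718.3692…
After A$2,506,200.00 payment: A$3,455,718.3692… − A$2,506,200.00 = A$949,518.3692…
Balance at month 12: A$949,518.3692… × (1 + 0.0085)^2 = A$965,728.7841…
Penalty: 12 × 0.75% × A$5,569,430.00 = A$501,248.70
Final settlement = outstanding balance + penalty = A$965,728.7841… + A$501,248.70 = A$1,466,977.48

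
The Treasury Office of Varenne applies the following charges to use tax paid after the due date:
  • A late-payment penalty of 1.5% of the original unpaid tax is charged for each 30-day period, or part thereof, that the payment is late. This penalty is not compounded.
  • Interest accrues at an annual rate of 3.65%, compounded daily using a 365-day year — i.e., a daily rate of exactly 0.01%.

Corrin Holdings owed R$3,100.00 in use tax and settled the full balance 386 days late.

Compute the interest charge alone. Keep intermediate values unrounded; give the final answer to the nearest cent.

R$121.99

Interest: R$3,100.00 × ((1 + 0.0001)^386 − 1) = R$3,100.00 × 0.03935265… = R$121.9932…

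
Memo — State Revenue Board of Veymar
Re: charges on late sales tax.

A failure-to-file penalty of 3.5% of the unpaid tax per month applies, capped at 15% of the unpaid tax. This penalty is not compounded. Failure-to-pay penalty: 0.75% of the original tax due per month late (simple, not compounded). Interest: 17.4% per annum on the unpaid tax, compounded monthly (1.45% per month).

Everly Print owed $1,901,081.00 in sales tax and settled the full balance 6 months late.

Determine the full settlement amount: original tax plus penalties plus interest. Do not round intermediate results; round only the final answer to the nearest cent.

$2,443,298.56

Failure-to-file: 6 × 3.5% × $1,901,081.00 = $399,227.01, capped at 15% × $1,901,081.00 = $285,162.15
Failure-to-pay penalty = 0.75% × $1,901,081.00 × 6 mo = $85,548.65…
Interest: $1,901,081.00 × ((1 + 0.0145)^6 − 1) = $1,901,081.00 × 0.0902154… = $171,506.7628…
Total = $1,901,081.00 + $370,710.7950 + $171,506.7628… = $2,443,298.56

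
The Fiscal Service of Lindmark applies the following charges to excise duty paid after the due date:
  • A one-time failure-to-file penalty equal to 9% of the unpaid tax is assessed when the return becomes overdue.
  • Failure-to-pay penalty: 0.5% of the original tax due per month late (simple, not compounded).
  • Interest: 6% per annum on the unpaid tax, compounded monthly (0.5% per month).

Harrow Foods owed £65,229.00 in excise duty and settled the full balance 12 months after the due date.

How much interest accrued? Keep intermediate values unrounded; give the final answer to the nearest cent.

Interest: £65,229.00 × ((1 + 0.005)^12 − 1) = £65,229.00 × 0.0616778… = £4,023.1820…

£4,023.18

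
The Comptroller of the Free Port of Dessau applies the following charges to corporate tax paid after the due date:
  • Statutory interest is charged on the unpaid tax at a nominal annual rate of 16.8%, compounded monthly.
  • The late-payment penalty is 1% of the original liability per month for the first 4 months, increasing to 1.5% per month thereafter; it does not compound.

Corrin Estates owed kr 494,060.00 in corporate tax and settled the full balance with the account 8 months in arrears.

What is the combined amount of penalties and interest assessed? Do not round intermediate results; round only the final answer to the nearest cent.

kr 107,529.38

Penalty, months 1–4: 4 × 1% × kr 494,060.00 = kr 19,762.40
Penalty, months 5–8: 4 × 1.5% × kr 494,060.00 = kr 29,643.60
Interest (16.8%/yr ÷ 12 = 1.4%/month): kr 494,060.00 × ((1 + 0.014)^8 − 1) = kr 58,123.3841…
Penalties + interest = kr 49,406.0000 + kr 58,123.3841… = kr 107,529.38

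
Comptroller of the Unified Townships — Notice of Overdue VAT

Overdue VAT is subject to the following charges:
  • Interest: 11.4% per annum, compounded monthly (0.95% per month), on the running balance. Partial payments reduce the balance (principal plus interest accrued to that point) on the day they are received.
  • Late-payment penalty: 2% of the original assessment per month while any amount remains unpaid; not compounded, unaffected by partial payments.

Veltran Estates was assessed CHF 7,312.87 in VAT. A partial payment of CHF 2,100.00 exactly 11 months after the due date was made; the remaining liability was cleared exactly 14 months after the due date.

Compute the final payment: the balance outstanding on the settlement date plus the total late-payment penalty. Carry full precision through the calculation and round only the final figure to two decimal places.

Balance at month 11: CHF 7,312.8700 × (1 + 0.0095)^11 = CHF 8,114.4186…
After CHF 2,100.00 payment: CHF 8,114.4186… − CHF 2,100.00 = CHF 6,014.4186…
Balance at month 14: CHF 6,014.4186… × (1 + 0.0095)^3 = CHF 6,187.4631…
Penalty: 14 × 2% × CHF 7,312.87 = CHF 2,047.60…
Final settlement = outstanding balance + penalty = CHF 6,187.4631… + CHF 2,047.60… = CHF 8,235.07

CHF 8,235.07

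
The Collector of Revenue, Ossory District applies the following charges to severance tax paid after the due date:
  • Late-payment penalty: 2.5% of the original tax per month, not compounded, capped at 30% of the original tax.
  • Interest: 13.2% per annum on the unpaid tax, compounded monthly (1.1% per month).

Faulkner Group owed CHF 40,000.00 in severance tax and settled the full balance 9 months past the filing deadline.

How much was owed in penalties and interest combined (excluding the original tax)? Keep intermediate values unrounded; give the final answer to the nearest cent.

CHF 13,138.79

Penalty: 9 × 2.5% × CHF 40,000.00 = CHF 9,000.00 (below the 30% cap of CHF 12,000.00)
Interest: CHF 40,000.00 × ((1 + 0.011)^9 − 1) = CHF 40,000.00 × 0.1034697… = CHF 4,138.7868…
Penalties + interest = CHF 9,000.0000 + CHF 4,138.7868… = CHF 13,138.79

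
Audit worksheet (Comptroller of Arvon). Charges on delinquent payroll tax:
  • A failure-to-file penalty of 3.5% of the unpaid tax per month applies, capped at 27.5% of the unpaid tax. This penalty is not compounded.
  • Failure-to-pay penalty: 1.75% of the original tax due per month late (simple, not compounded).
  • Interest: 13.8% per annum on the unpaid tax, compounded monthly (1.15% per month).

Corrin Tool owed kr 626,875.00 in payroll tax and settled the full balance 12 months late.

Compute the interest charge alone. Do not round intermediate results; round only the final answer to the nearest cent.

Interest: kr 626,875.00 × ((1 + 0.0115)^12 − 1) = kr 626,875.00 × 0.1470719… = kr 92,195.7045…

kr 92,195.70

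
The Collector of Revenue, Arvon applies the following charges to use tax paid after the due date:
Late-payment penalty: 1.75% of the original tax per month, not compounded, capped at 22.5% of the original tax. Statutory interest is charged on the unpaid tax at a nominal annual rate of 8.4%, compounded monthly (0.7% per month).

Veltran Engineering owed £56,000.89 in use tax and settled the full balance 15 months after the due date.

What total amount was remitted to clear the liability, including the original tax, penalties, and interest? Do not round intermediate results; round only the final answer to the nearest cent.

Penalty (uncapped): 15 × 1.75% × £56,000.89 = £14,700.23…; cap = 22.5% × £56,000.89 = £12,600.20… → penalty = £12,600.20…
Interest: £56,000.89 × ((1 + 0.007)^15 − 1) = £56,000.89 × 0.1103044… = £6,177.1442…
Total = £56,000.89 + £12,600.2003… + £6,177.1442… = £74,778.23

£74,778.23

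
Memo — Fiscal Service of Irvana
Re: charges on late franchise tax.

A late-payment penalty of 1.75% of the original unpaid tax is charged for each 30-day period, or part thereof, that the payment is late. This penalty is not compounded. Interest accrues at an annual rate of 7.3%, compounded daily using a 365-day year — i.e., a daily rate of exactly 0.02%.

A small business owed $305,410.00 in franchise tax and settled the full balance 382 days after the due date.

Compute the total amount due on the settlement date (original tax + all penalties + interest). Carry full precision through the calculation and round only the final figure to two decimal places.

Penalty periods: ⌈382/30⌉ = 13; penalty = 13 × 1.75% × $305,410.00 = $69,480.78…
Interest: $305,410.00 × ((1 + 0.0002)^382 − 1) = $305,410.00 × 0.07938600… = $24,245.2783…
Total = $305,410.00 + $69,480.7750 + $24,245.2783… = $399,136.05

$399,136.05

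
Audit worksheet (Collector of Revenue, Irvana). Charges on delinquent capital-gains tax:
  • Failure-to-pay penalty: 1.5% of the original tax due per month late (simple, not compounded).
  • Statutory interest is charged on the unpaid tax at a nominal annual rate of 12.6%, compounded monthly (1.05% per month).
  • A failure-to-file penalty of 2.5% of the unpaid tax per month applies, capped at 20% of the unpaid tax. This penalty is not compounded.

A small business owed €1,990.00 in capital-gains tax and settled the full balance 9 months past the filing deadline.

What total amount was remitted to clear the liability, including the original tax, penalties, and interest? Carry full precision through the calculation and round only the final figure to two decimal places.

€2,852.80

Failure-to-file: 9 × 2.5% × €1,990.00 = €447.75, capped at 20% × €1,990.00 = €398.00
Failure-to-pay penalty = 1.5% × €1,990.00 × 9 mo = €268.65
Interest: €1,990.00 × ((1 + 0.0105)^9 − 1) = €1,990.00 × 0.0985678… = €196.1499…
Total = €1,990.00 + €666.6500 + €196.1499… = €2,852.80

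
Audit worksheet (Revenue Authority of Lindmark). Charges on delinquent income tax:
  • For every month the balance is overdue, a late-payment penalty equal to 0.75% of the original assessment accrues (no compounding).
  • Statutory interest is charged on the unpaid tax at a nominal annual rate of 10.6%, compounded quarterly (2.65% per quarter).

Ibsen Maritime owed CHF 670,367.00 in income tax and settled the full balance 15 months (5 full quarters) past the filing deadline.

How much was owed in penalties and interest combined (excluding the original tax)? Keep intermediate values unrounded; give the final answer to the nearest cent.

Late-payment penalty: 15 × 0.75% × CHF 670,367.00 = CHF 75,416.29…
Interest: CHF 670,367.00 × ((1 + 0.0265)^5 − 1) = CHF 670,367.00 × 0.1397111… = CHF 93,657.6943…
Penalties + interest = CHF 75,416.2875 + CHF 93,657.6943… = CHF 169,073.98

CHF 169,073.98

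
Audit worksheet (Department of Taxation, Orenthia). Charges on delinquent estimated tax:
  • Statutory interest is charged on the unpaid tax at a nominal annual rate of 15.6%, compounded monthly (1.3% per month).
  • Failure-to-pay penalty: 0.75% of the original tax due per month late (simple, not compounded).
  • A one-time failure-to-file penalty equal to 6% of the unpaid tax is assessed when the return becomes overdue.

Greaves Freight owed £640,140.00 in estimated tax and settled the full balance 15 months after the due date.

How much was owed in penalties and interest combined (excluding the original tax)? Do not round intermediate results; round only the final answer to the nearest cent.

Failure-to-file penalty: 6% × £640,140.00 = £38,408.40
Failure-to-pay penalty: 15 × 0.75% × £640,140.00 = £72,015.75
Interest: £640,140.00 × ((1 + 0.013)^15 − 1) = £640,140.00 × 0.2137848… = £136,852.1765…
Penalties + interest = £110,424.1500 + £136,852.1765… = £247,276.33

£247,276.33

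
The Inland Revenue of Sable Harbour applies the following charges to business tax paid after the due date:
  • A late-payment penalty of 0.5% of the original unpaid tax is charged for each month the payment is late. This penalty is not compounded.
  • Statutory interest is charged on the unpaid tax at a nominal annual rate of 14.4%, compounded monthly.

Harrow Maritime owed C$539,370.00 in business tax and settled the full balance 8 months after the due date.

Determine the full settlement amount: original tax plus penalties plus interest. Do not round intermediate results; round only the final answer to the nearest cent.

C$614,952.04

Late-payment penalty = 0.5% × C$539,370.00 × 8 mo = C$21,574.80
Interest (14.4%/yr ÷ 12 = 1.2%/month): C$539,370.00 × ((1 + 0.012)^8 − 1) = C$54,007.2441…
Total = C$539,370.00 + C$21,574.8000 + C$54,007.2441… = C$614,952.04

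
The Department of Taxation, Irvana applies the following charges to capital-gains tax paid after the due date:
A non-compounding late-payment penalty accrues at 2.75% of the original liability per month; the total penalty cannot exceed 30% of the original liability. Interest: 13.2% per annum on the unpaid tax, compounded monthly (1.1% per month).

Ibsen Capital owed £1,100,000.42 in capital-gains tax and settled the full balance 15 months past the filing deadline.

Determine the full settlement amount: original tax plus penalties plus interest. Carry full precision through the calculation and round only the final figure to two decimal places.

£1,626,164.81

Penalty (uncapped): 15 × 2.75% × £1,100,000.42 = £453,750.17…; cap = 30% × £1,100,000.42 = £330,000.13… → penalty = £330,000.13…
Interest: £1,100,000.42 × ((1 + 0.011)^15 − 1) = £1,100,000.42 × 0.1783311… = £196,164.2658…
Total = £1,100,000.42 + £330,000.1260 + £196,164.2658… = £1,626,164.81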